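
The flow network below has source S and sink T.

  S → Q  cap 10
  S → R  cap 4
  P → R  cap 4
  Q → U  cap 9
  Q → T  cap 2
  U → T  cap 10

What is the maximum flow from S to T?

10

Augment S→Q→T: bottleneck 2, flow now 2.
Augment S→Q→U→T: bottleneck 8, flow now 10.
No augmenting path remains; maximum flow = 10.
In the residual graph, reachable from S: {S, R}.
Min-cut edges: S→Q (10); capacity 10 = 10.
This cut is saturated, so no flow can exceed 10.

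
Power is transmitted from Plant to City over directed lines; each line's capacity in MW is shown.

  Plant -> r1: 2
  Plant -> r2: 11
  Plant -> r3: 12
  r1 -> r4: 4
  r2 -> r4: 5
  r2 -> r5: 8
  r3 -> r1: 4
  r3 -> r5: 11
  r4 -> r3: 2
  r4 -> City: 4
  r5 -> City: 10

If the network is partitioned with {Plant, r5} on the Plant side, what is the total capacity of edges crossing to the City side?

35

Edges leaving {Plant, r5}: Plant→r1 (2), Plant→r2 (11), Plant→r3 (12), r5→City (10).
Cut capacity = 2 + 11 + 12 + 10 = 35.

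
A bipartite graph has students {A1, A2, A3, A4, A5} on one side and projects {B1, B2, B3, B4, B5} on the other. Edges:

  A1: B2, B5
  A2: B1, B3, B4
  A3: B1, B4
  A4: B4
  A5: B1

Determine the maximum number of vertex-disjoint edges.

4

Unit-capacity flow: source→left, listed edges, right→sink; max matching = max flow.
Augmenting path A1→B2 (+1); matched 1.
Augmenting path A2→B1 (+1); matched 2.
Augmenting path A3→B4 (+1); matched 3.
Augmenting path A5→B1→A2→B3 (+1); matched 4.
No augmenting path remains; maximum matching = 4.
König certificate: {A1, A2, B1, B4} is a vertex cover of size 4 (every listed pair touches it), so no matching can be larger.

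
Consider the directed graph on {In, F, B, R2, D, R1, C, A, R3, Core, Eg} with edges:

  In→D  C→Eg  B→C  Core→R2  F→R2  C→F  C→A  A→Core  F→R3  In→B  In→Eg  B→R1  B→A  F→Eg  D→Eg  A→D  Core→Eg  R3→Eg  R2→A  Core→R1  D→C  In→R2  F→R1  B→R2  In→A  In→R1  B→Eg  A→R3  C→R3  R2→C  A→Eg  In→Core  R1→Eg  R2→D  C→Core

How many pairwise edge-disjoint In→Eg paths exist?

Assign every edge capacity 1; by Menger, the answer equals the max flow.
Path In→Eg (+1); total 1.
Path In→B→Eg (+1); total 2.
Path In→D→Eg (+1); total 3.
Path In→R1→Eg (+1); total 4.
Path In→A→Eg (+1); total 5.
Path In→Core→Eg (+1); total 6.
Path In→R2→C→Eg (+1); total 7.
No residual In→Eg path; max flow = 7.
Certifying cut of size 7: {In→A, In→B, In→Core, In→D, In→Eg, In→R1, In→R2}.

7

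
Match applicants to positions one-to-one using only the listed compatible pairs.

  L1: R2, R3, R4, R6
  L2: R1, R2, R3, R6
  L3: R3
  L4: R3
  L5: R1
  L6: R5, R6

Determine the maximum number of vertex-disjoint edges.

5

Unit-capacity flow: source→left, listed edges, right→sink; max matching = max flow.
Augmenting path L1→R2 (+1); matched 1.
Augmenting path L2→R1 (+1); matched 2.
Augmenting path L3→R3 (+1); matched 3.
Augmenting path L6→R5 (+1); matched 4.
Augmenting path L5→R1→L2→R6 (+1); matched 5.
No augmenting path remains; maximum matching = 5.
König certificate: {L1, L2, L5, L6, R3} is a vertex cover of size 5 (every listed pair touches it), so no matching can be larger.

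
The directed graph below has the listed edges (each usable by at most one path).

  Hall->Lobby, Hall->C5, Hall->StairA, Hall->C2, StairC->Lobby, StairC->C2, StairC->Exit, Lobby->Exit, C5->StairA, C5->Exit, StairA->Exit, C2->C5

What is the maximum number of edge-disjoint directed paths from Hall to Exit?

3

Assign every edge capacity 1; by Menger, the answer equals the max flow.
Path Hall→Lobby→Exit (+1); total 1.
Path Hall→C5→Exit (+1); total 2.
Path Hall→StairA→Exit (+1); total 3.
No residual Hall→Exit path; max flow = 3.
Certifying cut of size 3: {C5→Exit, Hall→Lobby, StairA→Exit}.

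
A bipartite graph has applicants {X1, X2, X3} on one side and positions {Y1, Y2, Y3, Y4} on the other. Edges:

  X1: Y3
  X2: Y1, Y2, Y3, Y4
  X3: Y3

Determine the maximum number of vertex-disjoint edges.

Unit-capacity flow: source→left, listed edges, right→sink; max matching = max flow.
Augmenting path X1→Y3 (+1); matched 1.
Augmenting path X2→Y1 (+1); matched 2.
No augmenting path remains; maximum matching = 2.
König certificate: {X2, Y3} is a vertex cover of size 2 (every listed pair touches it), so no matching can be larger.

2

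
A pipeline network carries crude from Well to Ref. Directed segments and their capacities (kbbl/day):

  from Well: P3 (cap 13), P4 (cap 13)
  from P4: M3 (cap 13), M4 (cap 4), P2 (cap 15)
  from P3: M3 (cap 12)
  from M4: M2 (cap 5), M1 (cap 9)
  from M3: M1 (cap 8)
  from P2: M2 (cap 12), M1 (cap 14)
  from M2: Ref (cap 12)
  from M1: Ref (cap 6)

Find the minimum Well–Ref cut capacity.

Augment Well→P4→M4→M2→Ref: bottleneck 4, flow now 4.
Augment Well→P4→M3→M1→Ref: bottleneck 6, flow now 10.
Augment Well→P4→P2→M2→Ref: bottleneck 3, flow now 13.
Augment Well→P3→M3→P4→P2→M2→Ref: bottleneck 5, flow now 18. (uses reverse residual edge)
No augmenting path remains; maximum flow = 18.
By max-flow min-cut, the minimum cut capacity equals the max flow.
In the residual graph, reachable from Well: {Well, P4, P3, M4, M3, P2, M2, M1}.
Min-cut edges: M2→Ref (12), M1→Ref (6); capacity 12 + 6 = 18.

18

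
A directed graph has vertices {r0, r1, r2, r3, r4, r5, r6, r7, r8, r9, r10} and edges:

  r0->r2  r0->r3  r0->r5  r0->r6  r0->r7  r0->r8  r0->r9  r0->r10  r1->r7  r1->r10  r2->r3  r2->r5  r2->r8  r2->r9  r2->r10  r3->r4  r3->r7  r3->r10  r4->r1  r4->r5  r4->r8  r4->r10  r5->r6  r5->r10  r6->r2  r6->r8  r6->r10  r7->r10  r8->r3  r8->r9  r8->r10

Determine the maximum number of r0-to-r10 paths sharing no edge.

7

Assign every edge capacity 1; by Menger, the answer equals the max flow.
Path r0→r10 (+1); total 1.
Path r0→r2→r10 (+1); total 2.
Path r0→r3→r10 (+1); total 3.
Path r0→r5→r10 (+1); total 4.
Path r0→r6→r10 (+1); total 5.
Path r0→r7→r10 (+1); total 6.
Path r0→r8→r10 (+1); total 7.
No residual r0→r10 path; max flow = 7.
Certifying cut of size 7: {r0→r10, r0→r2, r0→r3, r0→r5, r0→r6, r0→r7, r0→r8}.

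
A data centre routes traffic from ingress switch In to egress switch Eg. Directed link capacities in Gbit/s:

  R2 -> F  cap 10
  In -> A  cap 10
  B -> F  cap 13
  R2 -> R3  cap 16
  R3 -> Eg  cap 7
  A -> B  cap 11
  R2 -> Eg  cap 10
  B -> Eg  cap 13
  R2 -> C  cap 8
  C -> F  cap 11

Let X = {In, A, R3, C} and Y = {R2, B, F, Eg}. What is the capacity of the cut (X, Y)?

Edges leaving {In, A, R3, C}: A→B (11), R3→Eg (7), C→F (11).
Cut capacity = 11 + 7 + 11 = 29.

29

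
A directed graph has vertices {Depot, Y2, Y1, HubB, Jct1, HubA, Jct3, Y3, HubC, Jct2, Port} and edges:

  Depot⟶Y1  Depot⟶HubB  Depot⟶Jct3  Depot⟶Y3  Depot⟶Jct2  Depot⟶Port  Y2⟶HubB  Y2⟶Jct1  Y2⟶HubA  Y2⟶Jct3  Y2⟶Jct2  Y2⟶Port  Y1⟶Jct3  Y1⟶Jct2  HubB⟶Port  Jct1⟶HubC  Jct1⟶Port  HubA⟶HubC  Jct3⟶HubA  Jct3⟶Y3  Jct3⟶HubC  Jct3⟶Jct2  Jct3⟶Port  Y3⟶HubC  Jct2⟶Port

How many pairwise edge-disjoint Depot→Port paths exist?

Assign every edge capacity 1; by Menger, the answer equals the max flow.
Path Depot→Port (+1); total 1.
Path Depot→HubB→Port (+1); total 2.
Path Depot→Jct3→Port (+1); total 3.
Path Depot→Jct2→Port (+1); total 4.
No residual Depot→Port path; max flow = 4.
Certifying cut of size 4: {Depot→HubB, Depot→Port, Jct2→Port, Jct3→Port}.

4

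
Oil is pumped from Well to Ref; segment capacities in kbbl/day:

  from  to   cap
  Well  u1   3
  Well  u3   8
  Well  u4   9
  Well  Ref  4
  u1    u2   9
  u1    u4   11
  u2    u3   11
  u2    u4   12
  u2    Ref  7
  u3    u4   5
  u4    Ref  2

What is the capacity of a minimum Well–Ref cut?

9

Augment Well→Ref: bottleneck 4, flow now 4.
Augment Well→u4→Ref: bottleneck 2, flow now 6.
Augment Well→u1→u2→Ref: bottleneck 3, flow now 9.
No augmenting path remains; maximum flow = 9.
By max-flow min-cut, the minimum cut capacity equals the max flow.
In the residual graph, reachable from Well: {Well, u3, u4}.
Min-cut edges: Well→u1 (3), Well→Ref (4), u4→Ref (2); capacity 3 + 4 + 2 = 9.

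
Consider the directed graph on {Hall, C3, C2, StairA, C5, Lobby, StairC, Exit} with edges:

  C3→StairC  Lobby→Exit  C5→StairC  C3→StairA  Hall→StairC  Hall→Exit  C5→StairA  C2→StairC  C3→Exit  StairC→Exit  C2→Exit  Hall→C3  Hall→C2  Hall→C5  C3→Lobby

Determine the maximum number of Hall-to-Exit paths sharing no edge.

Assign every edge capacity 1; by Menger, the answer equals the max flow.
Path Hall→Exit (+1); total 1.
Path Hall→C3→Exit (+1); total 2.
Path Hall→C2→Exit (+1); total 3.
Path Hall→StairC→Exit (+1); total 4.
No residual Hall→Exit path; max flow = 4.
Certifying cut of size 4: {Hall→C2, Hall→C3, Hall→Exit, StairC→Exit}.

4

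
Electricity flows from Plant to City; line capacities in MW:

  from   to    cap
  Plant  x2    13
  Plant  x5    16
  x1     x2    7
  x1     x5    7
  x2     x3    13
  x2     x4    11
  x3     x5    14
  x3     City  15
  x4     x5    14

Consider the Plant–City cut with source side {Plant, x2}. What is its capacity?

Edges leaving {Plant, x2}: Plant→x5 (16), x2→x3 (13), x2→x4 (11).
Cut capacity = 16 + 13 + 11 = 40.

40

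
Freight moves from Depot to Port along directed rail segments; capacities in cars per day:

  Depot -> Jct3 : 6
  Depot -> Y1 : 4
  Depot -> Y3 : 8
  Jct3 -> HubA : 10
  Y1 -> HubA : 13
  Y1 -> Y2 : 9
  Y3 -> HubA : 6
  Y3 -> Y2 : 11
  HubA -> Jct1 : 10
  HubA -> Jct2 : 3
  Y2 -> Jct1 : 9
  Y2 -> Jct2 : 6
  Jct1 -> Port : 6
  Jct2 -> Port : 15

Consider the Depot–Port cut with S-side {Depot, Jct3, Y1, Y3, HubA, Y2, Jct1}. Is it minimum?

Given cut capacity: 3 + 6 + 6 = 15.
Augment Depot→Jct3→HubA→Jct1→Port: bottleneck 6, flow now 6.
Augment Depot→Y1→HubA→Jct2→Port: bottleneck 3, flow now 9.
Augment Depot→Y1→Y2→Jct2→Port: bottleneck 1, flow now 10.
Augment Depot→Y3→Y2→Jct2→Port: bottleneck 5, flow now 15.
No augmenting path remains; maximum flow = 15.
Cut capacity 15 equals the max flow, so it is a minimum cut.

Yes — it is a minimum cut (capacity 15).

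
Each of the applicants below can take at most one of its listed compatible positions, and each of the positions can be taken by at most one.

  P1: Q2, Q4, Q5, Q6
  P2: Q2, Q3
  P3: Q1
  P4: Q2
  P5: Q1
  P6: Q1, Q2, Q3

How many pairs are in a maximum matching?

4

Unit-capacity flow: source→left, listed edges, right→sink; max matching = max flow.
Augmenting path P1→Q2 (+1); matched 1.
Augmenting path P2→Q3 (+1); matched 2.
Augmenting path P3→Q1 (+1); matched 3.
Augmenting path P4→Q2→P1→Q4 (+1); matched 4.
No augmenting path remains; maximum matching = 4.
König certificate: {P1, Q1, Q2, Q3} is a vertex cover of size 4 (every listed pair touches it), so no matching can be larger.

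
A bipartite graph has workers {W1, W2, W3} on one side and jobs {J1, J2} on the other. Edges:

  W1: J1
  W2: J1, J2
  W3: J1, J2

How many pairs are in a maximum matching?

2

Unit-capacity flow: source→left, listed edges, right→sink; max matching = max flow.
Augmenting path W1→J1 (+1); matched 1.
Augmenting path W2→J2 (+1); matched 2.
No augmenting path remains; maximum matching = 2.
König certificate: {J1, J2} is a vertex cover of size 2 (every listed pair touches it), so no matching can be larger.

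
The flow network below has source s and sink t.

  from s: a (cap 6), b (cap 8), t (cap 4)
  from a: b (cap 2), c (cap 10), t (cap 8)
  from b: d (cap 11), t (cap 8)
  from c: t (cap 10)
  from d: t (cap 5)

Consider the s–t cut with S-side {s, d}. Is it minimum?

Given cut capacity: 6 + 8 + 4 + 5 = 23.
Augment s→t: bottleneck 4, flow now 4.
Augment s→a→t: bottleneck 6, flow now 10.
Augment s→b→t: bottleneck 8, flow now 18.
No augmenting path remains; maximum flow = 18.
In the residual graph, reachable from s: {s}.
Min-cut edges: s→a (6), s→b (8), s→t (4); capacity 6 + 8 + 4 = 18.
Cut capacity 23 exceeds the max flow 18, so it is not minimum.

No — its capacity is 23, but the minimum cut has capacity 18.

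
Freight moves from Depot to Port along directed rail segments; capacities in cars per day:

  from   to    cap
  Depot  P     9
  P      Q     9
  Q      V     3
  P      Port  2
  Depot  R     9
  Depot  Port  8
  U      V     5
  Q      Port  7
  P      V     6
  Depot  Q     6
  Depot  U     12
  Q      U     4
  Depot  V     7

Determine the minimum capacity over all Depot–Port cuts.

17

Augment Depot→Port: bottleneck 8, flow now 8.
Augment Depot→P→Port: bottleneck 2, flow now 10.
Augment Depot→Q→Port: bottleneck 6, flow now 16.
Augment Depot→P→Q→Port: bottleneck 1, flow now 17.
No augmenting path remains; maximum flow = 17.
By max-flow min-cut, the minimum cut capacity equals the max flow.
In the residual graph, reachable from Depot: {Depot, P, Q, R, U, V}.
Min-cut edges: Depot→Port (8), P→Port (2), Q→Port (7); capacity 8 + 2 + 7 = 17.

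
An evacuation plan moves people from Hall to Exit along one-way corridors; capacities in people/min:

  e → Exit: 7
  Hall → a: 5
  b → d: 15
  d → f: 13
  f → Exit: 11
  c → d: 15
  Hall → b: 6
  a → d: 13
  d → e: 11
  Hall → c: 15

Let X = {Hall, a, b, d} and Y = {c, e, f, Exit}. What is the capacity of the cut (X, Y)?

Edges leaving {Hall, a, b, d}: Hall→c (15), d→e (11), d→f (13).
Cut capacity = 15 + 11 + 13 = 39.

39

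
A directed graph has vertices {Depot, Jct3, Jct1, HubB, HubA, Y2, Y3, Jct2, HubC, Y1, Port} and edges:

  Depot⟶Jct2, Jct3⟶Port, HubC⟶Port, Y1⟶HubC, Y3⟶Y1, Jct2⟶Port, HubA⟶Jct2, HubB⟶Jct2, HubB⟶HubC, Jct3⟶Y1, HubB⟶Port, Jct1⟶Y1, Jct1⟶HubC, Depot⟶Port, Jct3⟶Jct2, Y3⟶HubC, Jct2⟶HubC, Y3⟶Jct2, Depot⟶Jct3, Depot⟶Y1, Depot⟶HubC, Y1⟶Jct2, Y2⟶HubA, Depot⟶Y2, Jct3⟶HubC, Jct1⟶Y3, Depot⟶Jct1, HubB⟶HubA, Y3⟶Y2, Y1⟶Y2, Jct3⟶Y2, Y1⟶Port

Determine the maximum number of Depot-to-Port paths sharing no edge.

5

Assign every edge capacity 1; by Menger, the answer equals the max flow.
Path Depot→Port (+1); total 1.
Path Depot→Jct3→Port (+1); total 2.
Path Depot→Jct2→Port (+1); total 3.
Path Depot→HubC→Port (+1); total 4.
Path Depot→Y1→Port (+1); total 5.
No residual Depot→Port path; max flow = 5.
Certifying cut of size 5: {Depot→Jct3, Depot→Port, HubC→Port, Jct2→Port, Y1→Port}.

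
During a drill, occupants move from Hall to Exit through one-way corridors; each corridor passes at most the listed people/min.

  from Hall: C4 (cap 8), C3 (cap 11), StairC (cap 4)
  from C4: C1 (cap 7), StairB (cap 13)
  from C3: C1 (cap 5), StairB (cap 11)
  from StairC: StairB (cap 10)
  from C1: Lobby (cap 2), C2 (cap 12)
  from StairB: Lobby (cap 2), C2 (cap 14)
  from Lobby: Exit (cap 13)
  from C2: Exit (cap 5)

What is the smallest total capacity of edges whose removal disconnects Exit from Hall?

Augment Hall→C4→C1→Lobby→Exit: bottleneck 2, flow now 2.
Augment Hall→C4→C1→C2→Exit: bottleneck 5, flow now 7.
Augment Hall→C4→StairB→Lobby→Exit: bottleneck 1, flow now 8.
Augment Hall→C3→StairB→Lobby→Exit: bottleneck 1, flow now 9.
No augmenting path remains; maximum flow = 9.
By max-flow min-cut, the minimum cut capacity equals the max flow.
In the residual graph, reachable from Hall: {Hall, C4, C3, StairC, C1, StairB, C2}.
Min-cut edges: C1→Lobby (2), StairB→Lobby (2), C2→Exit (5); capacity 2 + 2 + 5 = 9.

9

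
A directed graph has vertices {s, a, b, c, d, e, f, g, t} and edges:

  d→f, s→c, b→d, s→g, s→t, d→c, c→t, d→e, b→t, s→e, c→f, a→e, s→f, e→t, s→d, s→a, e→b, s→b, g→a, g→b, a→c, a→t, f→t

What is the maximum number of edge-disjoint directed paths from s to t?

Assign every edge capacity 1; by Menger, the answer equals the max flow.
Path s→t (+1); total 1.
Path s→a→t (+1); total 2.
Path s→b→t (+1); total 3.
Path s→c→t (+1); total 4.
Path s→e→t (+1); total 5.
Path s→f→t (+1); total 6.
No residual s→t path; max flow = 6.
Certifying cut of size 6: {a→t, b→t, c→t, e→t, f→t, s→t}.

6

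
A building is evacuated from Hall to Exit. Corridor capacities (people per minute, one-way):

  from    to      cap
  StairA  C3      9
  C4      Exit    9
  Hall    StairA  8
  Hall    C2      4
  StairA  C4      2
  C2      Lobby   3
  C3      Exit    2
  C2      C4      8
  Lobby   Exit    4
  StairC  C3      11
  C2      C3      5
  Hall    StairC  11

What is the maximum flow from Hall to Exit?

8

Augment Hall→StairC→C3→Exit: bottleneck 2, flow now 2.
Augment Hall→StairA→C4→Exit: bottleneck 2, flow now 4.
Augment Hall→C2→Lobby→Exit: bottleneck 3, flow now 7.
Augment Hall→C2→C4→Exit: bottleneck 1, flow now 8.
No augmenting path remains; maximum flow = 8.
In the residual graph, reachable from Hall: {Hall, StairC, StairA, C3}.
Min-cut edges: Hall→C2 (4), StairA→C4 (2), C3→Exit (2); capacity 4 + 2 + 2 = 8.
This cut is saturated, so no flow can exceed 8.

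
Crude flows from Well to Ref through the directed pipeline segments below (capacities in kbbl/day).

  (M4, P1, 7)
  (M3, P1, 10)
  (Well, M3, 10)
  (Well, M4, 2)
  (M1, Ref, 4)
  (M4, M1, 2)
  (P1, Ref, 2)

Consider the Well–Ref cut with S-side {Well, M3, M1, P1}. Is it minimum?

Given cut capacity: 2 + 4 + 2 = 8.
Augment Well→M4→M1→Ref: bottleneck 2, flow now 2.
Augment Well→M3→P1→Ref: bottleneck 2, flow now 4.
No augmenting path remains; maximum flow = 4.
In the residual graph, reachable from Well: {Well, M3, P1}.
Min-cut edges: Well→M4 (2), P1→Ref (2); capacity 2 + 2 = 4.
Cut capacity 8 exceeds the max flow 4, so it is not minimum.

No — its capacity is 8, but the minimum cut has capacity 4.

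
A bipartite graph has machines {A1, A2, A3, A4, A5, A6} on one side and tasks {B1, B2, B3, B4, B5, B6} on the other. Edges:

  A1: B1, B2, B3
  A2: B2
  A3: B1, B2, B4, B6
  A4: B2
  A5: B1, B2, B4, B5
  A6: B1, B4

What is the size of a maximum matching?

Unit-capacity flow: source→left, listed edges, right→sink; max matching = max flow.
Augmenting path A1→B1 (+1); matched 1.
Augmenting path A2→B2 (+1); matched 2.
Augmenting path A3→B4 (+1); matched 3.
Augmenting path A5→B5 (+1); matched 4.
Augmenting path A6→B1→A1→B3 (+1); matched 5.
No augmenting path remains; maximum matching = 5.
König certificate: {A1, A3, A5, A6, B2} is a vertex cover of size 5 (every listed pair touches it), so no matching can be larger.

5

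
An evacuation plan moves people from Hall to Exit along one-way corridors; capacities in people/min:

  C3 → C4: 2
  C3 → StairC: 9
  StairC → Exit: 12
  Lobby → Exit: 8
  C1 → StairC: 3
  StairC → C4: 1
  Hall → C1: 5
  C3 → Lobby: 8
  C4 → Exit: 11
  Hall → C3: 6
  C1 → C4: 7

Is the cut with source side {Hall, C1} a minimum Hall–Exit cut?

No — its capacity is 16, but the minimum cut has capacity 11.

Given cut capacity: 6 + 7 + 3 = 16.
Augment Hall→C3→C4→Exit: bottleneck 2, flow now 2.
Augment Hall→C3→Lobby→Exit: bottleneck 4, flow now 6.
Augment Hall→C1→C4→Exit: bottleneck 5, flow now 11.
No augmenting path remains; maximum flow = 11.
In the residual graph, reachable from Hall: {Hall}.
Min-cut edges: Hall→C3 (6), Hall→C1 (5); capacity 6 + 5 = 11.
Cut capacity 16 exceeds the max flow 11, so it is not minimum.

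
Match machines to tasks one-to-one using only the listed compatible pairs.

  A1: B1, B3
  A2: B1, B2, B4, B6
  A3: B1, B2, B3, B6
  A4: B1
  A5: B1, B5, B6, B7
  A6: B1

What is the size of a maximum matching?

Unit-capacity flow: source→left, listed edges, right→sink; max matching = max flow.
Augmenting path A1→B1 (+1); matched 1.
Augmenting path A2→B2 (+1); matched 2.
Augmenting path A3→B3 (+1); matched 3.
Augmenting path A5→B5 (+1); matched 4.
Augmenting path A4→B1→A1→B3→A3→B6 (+1); matched 5.
No augmenting path remains; maximum matching = 5.
König certificate: {A1, A2, A3, A5, B1} is a vertex cover of size 5 (every listed pair touches it), so no matching can be larger.

5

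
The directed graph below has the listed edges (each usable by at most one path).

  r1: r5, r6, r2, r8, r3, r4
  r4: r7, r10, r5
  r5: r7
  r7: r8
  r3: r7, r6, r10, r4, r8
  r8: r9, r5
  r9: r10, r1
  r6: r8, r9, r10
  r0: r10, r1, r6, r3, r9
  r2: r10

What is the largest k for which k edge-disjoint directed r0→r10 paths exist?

Assign every edge capacity 1; by Menger, the answer equals the max flow.
Path r0→r10 (+1); total 1.
Path r0→r3→r10 (+1); total 2.
Path r0→r6→r10 (+1); total 3.
Path r0→r9→r10 (+1); total 4.
Path r0→r1→r2→r10 (+1); total 5.
No residual r0→r10 path; max flow = 5.
Certifying cut of size 5: {r0→r1, r0→r10, r0→r3, r0→r6, r0→r9}.

5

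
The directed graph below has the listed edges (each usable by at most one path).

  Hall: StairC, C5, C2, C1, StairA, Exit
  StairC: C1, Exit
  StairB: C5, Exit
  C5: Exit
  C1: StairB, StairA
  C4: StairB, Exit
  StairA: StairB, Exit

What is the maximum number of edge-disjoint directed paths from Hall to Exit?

Assign every edge capacity 1; by Menger, the answer equals the max flow.
Path Hall→Exit (+1); total 1.
Path Hall→StairC→Exit (+1); total 2.
Path Hall→C5→Exit (+1); total 3.
Path Hall→StairA→Exit (+1); total 4.
Path Hall→C1→StairB→Exit (+1); total 5.
No residual Hall→Exit path; max flow = 5.
Certifying cut of size 5: {Hall→C1, Hall→C5, Hall→Exit, Hall→StairA, Hall→StairC}.

5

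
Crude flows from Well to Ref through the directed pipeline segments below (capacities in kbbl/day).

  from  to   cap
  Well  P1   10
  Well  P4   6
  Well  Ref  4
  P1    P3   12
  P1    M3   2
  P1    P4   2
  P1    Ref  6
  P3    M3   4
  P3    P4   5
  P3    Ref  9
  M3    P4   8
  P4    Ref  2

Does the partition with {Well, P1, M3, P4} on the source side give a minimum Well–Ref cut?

No — its capacity is 24, but the minimum cut has capacity 16.

Given cut capacity: 4 + 12 + 6 + 2 = 24.
Augment Well→Ref: bottleneck 4, flow now 4.
Augment Well→P1→Ref: bottleneck 6, flow now 10.
Augment Well→P4→Ref: bottleneck 2, flow now 12.
Augment Well→P1→P3→Ref: bottleneck 4, flow now 16.
No augmenting path remains; maximum flow = 16.
In the residual graph, reachable from Well: {Well, P4}.
Min-cut edges: Well→P1 (10), Well→Ref (4), P4→Ref (2); capacity 10 + 4 + 2 = 16.
Cut capacity 24 exceeds the max flow 16, so it is not minimum.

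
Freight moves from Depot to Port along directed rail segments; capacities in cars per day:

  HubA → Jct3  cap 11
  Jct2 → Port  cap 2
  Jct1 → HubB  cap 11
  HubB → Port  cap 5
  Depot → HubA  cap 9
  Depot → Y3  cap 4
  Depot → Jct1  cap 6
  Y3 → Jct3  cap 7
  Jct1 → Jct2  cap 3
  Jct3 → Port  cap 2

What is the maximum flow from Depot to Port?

8

Augment Depot→Jct1→Jct2→Port: bottleneck 2, flow now 2.
Augment Depot→Jct1→HubB→Port: bottleneck 4, flow now 6.
Augment Depot→HubA→Jct3→Port: bottleneck 2, flow now 8.
No augmenting path remains; maximum flow = 8.
In the residual graph, reachable from Depot: {Depot, HubA, Y3, Jct3}.
Min-cut edges: Depot→Jct1 (6), Jct3→Port (2); capacity 6 + 2 = 8.
This cut is saturated, so no flow can exceed 8.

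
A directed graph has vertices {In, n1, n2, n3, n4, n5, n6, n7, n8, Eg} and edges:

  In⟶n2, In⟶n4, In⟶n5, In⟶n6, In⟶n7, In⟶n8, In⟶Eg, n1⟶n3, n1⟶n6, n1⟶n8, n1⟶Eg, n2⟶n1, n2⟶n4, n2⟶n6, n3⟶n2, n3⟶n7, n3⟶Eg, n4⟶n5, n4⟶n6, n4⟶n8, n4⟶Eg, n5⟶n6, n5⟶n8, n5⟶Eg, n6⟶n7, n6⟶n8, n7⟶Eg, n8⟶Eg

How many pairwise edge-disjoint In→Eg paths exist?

Assign every edge capacity 1; by Menger, the answer equals the max flow.
Path In→Eg (+1); total 1.
Path In→n4→Eg (+1); total 2.
Path In→n5→Eg (+1); total 3.
Path In→n7→Eg (+1); total 4.
Path In→n8→Eg (+1); total 5.
Path In→n2→n1→Eg (+1); total 6.
No residual In→Eg path; max flow = 6.
Certifying cut of size 6: {In→Eg, In→n2, In→n4, In→n5, n7→Eg, n8→Eg}.

6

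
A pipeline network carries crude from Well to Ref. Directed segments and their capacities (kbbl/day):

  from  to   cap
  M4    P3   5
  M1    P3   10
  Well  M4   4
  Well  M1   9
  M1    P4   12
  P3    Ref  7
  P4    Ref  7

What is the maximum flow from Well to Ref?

Augment Well→M4→P3→Ref: bottleneck 4, flow now 4.
Augment Well→M1→P3→Ref: bottleneck 3, flow now 7.
Augment Well→M1→P4→Ref: bottleneck 6, flow now 13.
No augmenting path remains; maximum flow = 13.
In the residual graph, reachable from Well: {Well}.
Min-cut edges: Well→M4 (4), Well→M1 (9); capacity 4 + 9 = 13.
This cut is saturated, so no flow can exceed 13.

13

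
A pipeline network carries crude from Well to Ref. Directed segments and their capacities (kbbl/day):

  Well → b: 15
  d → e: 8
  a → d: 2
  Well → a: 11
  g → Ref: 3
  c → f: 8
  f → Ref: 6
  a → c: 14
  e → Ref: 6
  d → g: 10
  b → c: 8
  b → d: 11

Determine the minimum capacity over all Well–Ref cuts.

15

Augment Well→a→c→f→Ref: bottleneck 6, flow now 6.
Augment Well→a→d→e→Ref: bottleneck 2, flow now 8.
Augment Well→b→d→e→Ref: bottleneck 4, flow now 12.
Augment Well→b→d→g→Ref: bottleneck 3, flow now 15.
No augmenting path remains; maximum flow = 15.
By max-flow min-cut, the minimum cut capacity equals the max flow.
In the residual graph, reachable from Well: {Well, a, b, c, d, e, f, g}.
Min-cut edges: e→Ref (6), f→Ref (6), g→Ref (3); capacity 6 + 6 + 3 = 15.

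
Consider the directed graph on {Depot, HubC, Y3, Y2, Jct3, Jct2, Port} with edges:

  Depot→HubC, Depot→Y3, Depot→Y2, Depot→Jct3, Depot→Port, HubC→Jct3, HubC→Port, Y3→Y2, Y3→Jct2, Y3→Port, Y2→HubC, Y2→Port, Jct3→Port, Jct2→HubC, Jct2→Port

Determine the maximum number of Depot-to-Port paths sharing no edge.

5

Assign every edge capacity 1; by Menger, the answer equals the max flow.
Path Depot→Port (+1); total 1.
Path Depot→HubC→Port (+1); total 2.
Path Depot→Y3→Port (+1); total 3.
Path Depot→Y2→Port (+1); total 4.
Path Depot→Jct3→Port (+1); total 5.
No residual Depot→Port path; max flow = 5.
Certifying cut of size 5: {Depot→HubC, Depot→Jct3, Depot→Port, Depot→Y2, Depot→Y3}.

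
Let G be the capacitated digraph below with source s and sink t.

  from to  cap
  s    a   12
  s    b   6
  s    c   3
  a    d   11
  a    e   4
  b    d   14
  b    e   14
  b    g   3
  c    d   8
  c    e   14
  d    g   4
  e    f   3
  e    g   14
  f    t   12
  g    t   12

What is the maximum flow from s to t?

15

Augment s→b→g→t: bottleneck 3, flow now 3.
Augment s→a→d→g→t: bottleneck 4, flow now 7.
Augment s→a→e→f→t: bottleneck 3, flow now 10.
Augment s→a→e→g→t: bottleneck 1, flow now 11.
Augment s→b→e→g→t: bottleneck 3, flow now 14.
Augment s→c→e→g→t: bottleneck 1, flow now 15.
No augmenting path remains; maximum flow = 15.
In the residual graph, reachable from s: {s, a, b, c, d, e, g}.
Min-cut edges: e→f (3), g→t (12); capacity 3 + 12 = 15.
This cut is saturated, so no flow can exceed 15.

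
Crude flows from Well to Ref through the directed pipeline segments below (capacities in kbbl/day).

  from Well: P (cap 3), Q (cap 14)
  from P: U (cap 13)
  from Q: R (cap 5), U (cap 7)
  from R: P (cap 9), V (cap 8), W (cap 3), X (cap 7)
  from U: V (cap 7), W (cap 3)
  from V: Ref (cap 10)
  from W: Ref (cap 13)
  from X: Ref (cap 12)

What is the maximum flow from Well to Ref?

Augment Well→P→U→V→Ref: bottleneck 3, flow now 3.
Augment Well→Q→R→V→Ref: bottleneck 5, flow now 8.
Augment Well→Q→U→V→Ref: bottleneck 2, flow now 10.
Augment Well→Q→U→W→Ref: bottleneck 3, flow now 13.
Augment Well→Q→U→V→R→W→Ref: bottleneck 2, flow now 15. (uses reverse residual edge)
No augmenting path remains; maximum flow = 15.
In the residual graph, reachable from Well: {Well, Q}.
Min-cut edges: Well→P (3), Q→R (5), Q→U (7); capacity 3 + 5 + 7 = 15.
This cut is saturated, so no flow can exceed 15.

15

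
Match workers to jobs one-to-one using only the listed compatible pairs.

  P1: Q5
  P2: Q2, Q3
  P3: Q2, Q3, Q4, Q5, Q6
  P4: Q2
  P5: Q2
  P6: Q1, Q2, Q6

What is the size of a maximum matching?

Unit-capacity flow: source→left, listed edges, right→sink; max matching = max flow.
Augmenting path P1→Q5 (+1); matched 1.
Augmenting path P2→Q2 (+1); matched 2.
Augmenting path P3→Q3 (+1); matched 3.
Augmenting path P6→Q1 (+1); matched 4.
Augmenting path P4→Q2→P2→Q3→P3→Q4 (+1); matched 5.
No augmenting path remains; maximum matching = 5.
König certificate: {P1, P2, P3, P6, Q2} is a vertex cover of size 5 (every listed pair touches it), so no matching can be larger.

5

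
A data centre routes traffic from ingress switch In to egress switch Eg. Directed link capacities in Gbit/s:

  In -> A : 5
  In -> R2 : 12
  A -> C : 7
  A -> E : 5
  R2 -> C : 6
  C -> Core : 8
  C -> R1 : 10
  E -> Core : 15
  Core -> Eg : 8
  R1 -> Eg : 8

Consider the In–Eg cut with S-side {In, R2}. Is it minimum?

Yes — it is a minimum cut (capacity 11).

Given cut capacity: 5 + 6 = 11.
Augment In→A→C→Core→Eg: bottleneck 5, flow now 5.
Augment In→R2→C→Core→Eg: bottleneck 3, flow now 8.
Augment In→R2→C→R1→Eg: bottleneck 3, flow now 11.
No augmenting path remains; maximum flow = 11.
Cut capacity 11 equals the max flow, so it is a minimum cut.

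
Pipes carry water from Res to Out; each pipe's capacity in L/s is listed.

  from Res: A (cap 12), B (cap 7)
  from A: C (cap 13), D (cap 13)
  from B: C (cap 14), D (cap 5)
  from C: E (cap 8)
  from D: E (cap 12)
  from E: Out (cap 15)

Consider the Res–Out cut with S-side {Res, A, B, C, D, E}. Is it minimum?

Yes — it is a minimum cut (capacity 15).

Given cut capacity: 15 = 15.
Augment Res→A→C→E→Out: bottleneck 8, flow now 8.
Augment Res→A→D→E→Out: bottleneck 4, flow now 12.
Augment Res→B→D→E→Out: bottleneck 3, flow now 15.
No augmenting path remains; maximum flow = 15.
Cut capacity 15 equals the max flow, so it is a minimum cut.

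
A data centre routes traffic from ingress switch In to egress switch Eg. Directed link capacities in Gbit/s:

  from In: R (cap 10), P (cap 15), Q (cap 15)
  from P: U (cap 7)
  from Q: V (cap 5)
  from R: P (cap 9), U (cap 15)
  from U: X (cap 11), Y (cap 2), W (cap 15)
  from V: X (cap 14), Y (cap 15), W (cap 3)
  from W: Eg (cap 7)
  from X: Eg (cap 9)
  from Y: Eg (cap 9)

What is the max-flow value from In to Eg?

Augment In→P→U→W→Eg: bottleneck 7, flow now 7.
Augment In→Q→V→X→Eg: bottleneck 5, flow now 12.
Augment In→R→U→X→Eg: bottleneck 4, flow now 16.
Augment In→R→U→Y→Eg: bottleneck 2, flow now 18.
Augment In→R→U→X→V→Y→Eg: bottleneck 4, flow now 22. (uses reverse residual edge)
No augmenting path remains; maximum flow = 22.
In the residual graph, reachable from In: {In, P, Q}.
Min-cut edges: In→R (10), P→U (7), Q→V (5); capacity 10 + 7 + 5 = 22.
This cut is saturated, so no flow can exceed 22.

22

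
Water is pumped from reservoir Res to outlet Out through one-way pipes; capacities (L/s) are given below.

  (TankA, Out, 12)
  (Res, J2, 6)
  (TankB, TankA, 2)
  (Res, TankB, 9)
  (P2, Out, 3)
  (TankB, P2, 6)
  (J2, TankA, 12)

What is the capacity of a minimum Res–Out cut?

Augment Res→J2→TankA→Out: bottleneck 6, flow now 6.
Augment Res→TankB→TankA→Out: bottleneck 2, flow now 8.
Augment Res→TankB→P2→Out: bottleneck 3, flow now 11.
No augmenting path remains; maximum flow = 11.
By max-flow min-cut, the minimum cut capacity equals the max flow.
In the residual graph, reachable from Res: {Res, TankB, P2}.
Min-cut edges: Res→J2 (6), TankB→TankA (2), P2→Out (3); capacity 6 + 2 + 3 = 11.

11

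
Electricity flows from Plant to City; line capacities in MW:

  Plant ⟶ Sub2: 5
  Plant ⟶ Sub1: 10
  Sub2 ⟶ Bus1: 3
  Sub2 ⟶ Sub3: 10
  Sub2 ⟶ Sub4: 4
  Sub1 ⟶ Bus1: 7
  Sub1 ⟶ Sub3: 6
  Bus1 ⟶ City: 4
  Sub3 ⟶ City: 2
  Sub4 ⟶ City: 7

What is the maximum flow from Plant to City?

Augment Plant→Sub2→Bus1→City: bottleneck 3, flow now 3.
Augment Plant→Sub2→Sub3→City: bottleneck 2, flow now 5.
Augment Plant→Sub1→Bus1→City: bottleneck 1, flow now 6.
Augment Plant→Sub1→Bus1→Sub2→Sub4→City: bottleneck 3, flow now 9. (uses reverse residual edge)
Augment Plant→Sub1→Sub3→Sub2→Sub4→City: bottleneck 1, flow now 10. (uses reverse residual edge)
No augmenting path remains; maximum flow = 10.
In the residual graph, reachable from Plant: {Plant, Sub2, Sub1, Bus1, Sub3}.
Min-cut edges: Sub2→Sub4 (4), Bus1→City (4), Sub3→City (2); capacity 4 + 4 + 2 = 10.
This cut is saturated, so no flow can exceed 10.

10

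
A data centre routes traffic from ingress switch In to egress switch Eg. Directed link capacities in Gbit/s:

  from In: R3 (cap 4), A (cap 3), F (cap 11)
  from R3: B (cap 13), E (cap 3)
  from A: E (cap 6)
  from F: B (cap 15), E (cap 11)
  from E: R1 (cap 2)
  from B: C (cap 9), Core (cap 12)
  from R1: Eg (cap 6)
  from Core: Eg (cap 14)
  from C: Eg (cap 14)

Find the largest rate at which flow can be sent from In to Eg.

17

Augment In→R3→E→R1→Eg: bottleneck 2, flow now 2.
Augment In→R3→B→Core→Eg: bottleneck 2, flow now 4.
Augment In→F→B→Core→Eg: bottleneck 10, flow now 14.
Augment In→F→B→C→Eg: bottleneck 1, flow now 15.
Augment In→A→E→R3→B→C→Eg: bottleneck 2, flow now 17. (uses reverse residual edge)
No augmenting path remains; maximum flow = 17.
In the residual graph, reachable from In: {In, A, E}.
Min-cut edges: In→R3 (4), In→F (11), E→R1 (2); capacity 4 + 11 + 2 = 17.
This cut is saturated, so no flow can exceed 17.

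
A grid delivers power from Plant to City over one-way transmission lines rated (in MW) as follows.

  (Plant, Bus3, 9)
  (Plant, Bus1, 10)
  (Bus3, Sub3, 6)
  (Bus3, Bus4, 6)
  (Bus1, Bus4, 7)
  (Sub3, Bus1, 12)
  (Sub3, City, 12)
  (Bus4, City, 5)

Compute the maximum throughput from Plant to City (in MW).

11

Augment Plant→Bus3→Sub3→City: bottleneck 6, flow now 6.
Augment Plant→Bus3→Bus4→City: bottleneck 3, flow now 9.
Augment Plant→Bus1→Bus4→City: bottleneck 2, flow now 11.
No augmenting path remains; maximum flow = 11.
In the residual graph, reachable from Plant: {Plant, Bus3, Bus1, Bus4}.
Min-cut edges: Bus3→Sub3 (6), Bus4→City (5); capacity 6 + 5 = 11.
This cut is saturated, so no flow can exceed 11.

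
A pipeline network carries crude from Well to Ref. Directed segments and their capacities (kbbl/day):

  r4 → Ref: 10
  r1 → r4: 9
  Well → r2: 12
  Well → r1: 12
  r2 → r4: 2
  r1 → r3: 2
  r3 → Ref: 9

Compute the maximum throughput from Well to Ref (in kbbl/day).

12

Augment Well→r1→r3→Ref: bottleneck 2, flow now 2.
Augment Well→r1→r4→Ref: bottleneck 9, flow now 11.
Augment Well→r2→r4→Ref: bottleneck 1, flow now 12.
No augmenting path remains; maximum flow = 12.
In the residual graph, reachable from Well: {Well, r1, r2, r4}.
Min-cut edges: r1→r3 (2), r4→Ref (10); capacity 2 + 10 = 12.
This cut is saturated, so no flow can exceed 12.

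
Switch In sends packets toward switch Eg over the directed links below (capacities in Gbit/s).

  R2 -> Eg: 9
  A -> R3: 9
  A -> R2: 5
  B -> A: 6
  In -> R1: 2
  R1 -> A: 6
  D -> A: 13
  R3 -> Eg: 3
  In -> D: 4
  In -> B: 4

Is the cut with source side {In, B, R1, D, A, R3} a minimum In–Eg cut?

Given cut capacity: 5 + 3 = 8.
Augment In→B→A→R3→Eg: bottleneck 3, flow now 3.
Augment In→B→A→R2→Eg: bottleneck 1, flow now 4.
Augment In→R1→A→R2→Eg: bottleneck 2, flow now 6.
Augment In→D→A→R2→Eg: bottleneck 2, flow now 8.
No augmenting path remains; maximum flow = 8.
Cut capacity 8 equals the max flow, so it is a minimum cut.

Yes — it is a minimum cut (capacity 8).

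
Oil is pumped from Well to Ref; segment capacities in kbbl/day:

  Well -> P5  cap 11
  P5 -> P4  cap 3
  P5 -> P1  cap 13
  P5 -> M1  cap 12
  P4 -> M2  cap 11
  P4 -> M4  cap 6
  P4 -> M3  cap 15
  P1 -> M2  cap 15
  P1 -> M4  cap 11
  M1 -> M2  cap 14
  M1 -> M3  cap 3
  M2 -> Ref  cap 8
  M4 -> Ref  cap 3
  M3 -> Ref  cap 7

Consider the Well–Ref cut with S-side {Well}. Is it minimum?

Given cut capacity: 11 = 11.
Augment Well→P5→P4→M2→Ref: bottleneck 3, flow now 3.
Augment Well→P5→P1→M2→Ref: bottleneck 5, flow now 8.
Augment Well→P5→P1→M4→Ref: bottleneck 3, flow now 11.
No augmenting path remains; maximum flow = 11.
Cut capacity 11 equals the max flow, so it is a minimum cut.

Yes — it is a minimum cut (capacity 11).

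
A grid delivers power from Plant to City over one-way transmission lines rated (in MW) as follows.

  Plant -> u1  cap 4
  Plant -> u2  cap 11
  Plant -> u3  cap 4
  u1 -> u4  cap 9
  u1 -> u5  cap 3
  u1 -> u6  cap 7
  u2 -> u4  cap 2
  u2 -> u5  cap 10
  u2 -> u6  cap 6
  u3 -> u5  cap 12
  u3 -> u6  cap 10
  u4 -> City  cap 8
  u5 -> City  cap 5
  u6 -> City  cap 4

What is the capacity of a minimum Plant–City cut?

15

Augment Plant→u1→u4→City: bottleneck 4, flow now 4.
Augment Plant→u2→u4→City: bottleneck 2, flow now 6.
Augment Plant→u2→u5→City: bottleneck 5, flow now 11.
Augment Plant→u2→u6→City: bottleneck 4, flow now 15.
No augmenting path remains; maximum flow = 15.
By max-flow min-cut, the minimum cut capacity equals the max flow.
In the residual graph, reachable from Plant: {Plant, u2, u3, u5, u6}.
Min-cut edges: Plant→u1 (4), u2→u4 (2), u5→City (5), u6→City (4); capacity 4 + 2 + 5 + 4 = 15.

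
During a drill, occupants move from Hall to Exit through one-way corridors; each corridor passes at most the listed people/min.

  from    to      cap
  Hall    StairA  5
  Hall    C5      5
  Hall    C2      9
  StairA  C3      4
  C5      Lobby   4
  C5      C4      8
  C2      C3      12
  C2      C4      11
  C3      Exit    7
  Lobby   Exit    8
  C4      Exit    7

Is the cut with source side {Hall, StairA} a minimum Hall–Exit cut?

Given cut capacity: 5 + 9 + 4 = 18.
Augment Hall→StairA→C3→Exit: bottleneck 4, flow now 4.
Augment Hall→C5→Lobby→Exit: bottleneck 4, flow now 8.
Augment Hall→C5→C4→Exit: bottleneck 1, flow now 9.
Augment Hall→C2→C3→Exit: bottleneck 3, flow now 12.
Augment Hall→C2→C4→Exit: bottleneck 6, flow now 18.
No augmenting path remains; maximum flow = 18.
Cut capacity 18 equals the max flow, so it is a minimum cut.

Yes — it is a minimum cut (capacity 18).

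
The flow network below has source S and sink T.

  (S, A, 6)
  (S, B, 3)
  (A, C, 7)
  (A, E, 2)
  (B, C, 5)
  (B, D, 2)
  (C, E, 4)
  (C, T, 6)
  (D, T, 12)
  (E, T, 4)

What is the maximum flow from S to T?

Augment S→A→C→T: bottleneck 6, flow now 6.
Augment S→B→D→T: bottleneck 2, flow now 8.
Augment S→B→C→E→T: bottleneck 1, flow now 9.
No augmenting path remains; maximum flow = 9.
In the residual graph, reachable from S: {S}.
Min-cut edges: S→A (6), S→B (3); capacity 6 + 3 = 9.
This cut is saturated, so no flow can exceed 9.

9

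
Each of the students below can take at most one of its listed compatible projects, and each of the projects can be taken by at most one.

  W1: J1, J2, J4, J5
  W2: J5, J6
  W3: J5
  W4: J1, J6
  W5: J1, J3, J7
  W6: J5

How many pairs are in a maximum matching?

5

Unit-capacity flow: source→left, listed edges, right→sink; max matching = max flow.
Augmenting path W1→J1 (+1); matched 1.
Augmenting path W2→J5 (+1); matched 2.
Augmenting path W4→J6 (+1); matched 3.
Augmenting path W5→J3 (+1); matched 4.
Augmenting path W3→J5→W2→J6→W4→J1→W1→J2 (+1); matched 5.
No augmenting path remains; maximum matching = 5.
König certificate: {W1, W2, W4, W5, J5} is a vertex cover of size 5 (every listed pair touches it), so no matching can be larger.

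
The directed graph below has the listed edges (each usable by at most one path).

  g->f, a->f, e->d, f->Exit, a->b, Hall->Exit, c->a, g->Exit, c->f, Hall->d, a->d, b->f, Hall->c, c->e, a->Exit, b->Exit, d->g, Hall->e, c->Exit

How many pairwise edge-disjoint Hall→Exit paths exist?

Assign every edge capacity 1; by Menger, the answer equals the max flow.
Path Hall→Exit (+1); total 1.
Path Hall→c→Exit (+1); total 2.
Path Hall→d→g→Exit (+1); total 3.
No residual Hall→Exit path; max flow = 3.
Certifying cut of size 3: {Hall→Exit, Hall→c, d→g}.

3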